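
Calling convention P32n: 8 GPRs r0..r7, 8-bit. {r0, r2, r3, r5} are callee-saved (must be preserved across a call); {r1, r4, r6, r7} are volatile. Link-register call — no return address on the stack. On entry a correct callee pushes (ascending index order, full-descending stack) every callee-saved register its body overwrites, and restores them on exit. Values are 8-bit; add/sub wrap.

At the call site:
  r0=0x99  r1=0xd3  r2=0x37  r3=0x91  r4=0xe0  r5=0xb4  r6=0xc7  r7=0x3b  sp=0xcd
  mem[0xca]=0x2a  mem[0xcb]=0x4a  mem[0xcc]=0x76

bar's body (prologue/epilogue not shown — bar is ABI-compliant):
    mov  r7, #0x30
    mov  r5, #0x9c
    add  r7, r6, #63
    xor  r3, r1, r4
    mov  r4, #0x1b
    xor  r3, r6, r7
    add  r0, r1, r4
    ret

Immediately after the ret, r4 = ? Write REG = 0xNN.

prologue: push r0 → mem[0xcc]=0x99, sp=0xcc
prologue: push r3 → mem[0xcb]=0x91, sp=0xcb
prologue: push r5 → mem[0xca]=0xb4, sp=0xca
body[0] mov  r7, #0x30 → r7=0x30
body[1] mov  r5, #0x9c → r5=0x9c
body[2] add  r7, r6, #63 → r7=0x06
body[3] xor  r3, r1, r4 → r3=0x33
body[4] mov  r4, #0x1b → r4=0x1b
body[5] xor  r3, r6, r7 → r3=0xc1
body[6] add  r0, r1, r4 → r0=0xee
epilogue: pop r5=0xb4, sp=0xcb
epilogue: pop r3=0x91, sp=0xcc
epilogue: pop r0=0x99, sp=0xcd
r4 is caller-saved → body value

REG = 0x1b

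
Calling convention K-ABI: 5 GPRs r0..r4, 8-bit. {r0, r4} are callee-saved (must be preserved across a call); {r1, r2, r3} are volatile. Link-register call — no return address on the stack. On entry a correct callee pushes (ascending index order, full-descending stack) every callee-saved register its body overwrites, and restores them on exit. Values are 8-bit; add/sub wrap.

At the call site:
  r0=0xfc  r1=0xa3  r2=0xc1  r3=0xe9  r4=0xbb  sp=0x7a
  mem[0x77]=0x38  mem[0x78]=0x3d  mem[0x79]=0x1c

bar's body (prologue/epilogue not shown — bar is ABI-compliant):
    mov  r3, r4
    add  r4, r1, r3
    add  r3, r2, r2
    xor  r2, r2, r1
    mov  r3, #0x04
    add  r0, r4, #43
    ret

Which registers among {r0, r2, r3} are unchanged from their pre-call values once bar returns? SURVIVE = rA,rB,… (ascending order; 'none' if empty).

prologue: push r0 → mem[0x79]=0xfc, sp=0x79
prologue: push r4 → mem[0x78]=0xbb, sp=0x78
body[0] mov  r3, r4 → r3=0xbb
body[1] add  r4, r1, r3 → r4=0x5e
body[2] add  r3, r2, r2 → r3=0x82
body[3] xor  r2, r2, r1 → r2=0x62
body[4] mov  r3, #0x04 → r3=0x04
body[5] add  r0, r4, #43 → r0=0x89
epilogue: pop r4=0xbb, sp=0x79
epilogue: pop r0=0xfc, sp=0x7a
r0: callee-saved, written=True
r2: caller-saved, written=True
r3: caller-saved, written=True

SURVIVE = r0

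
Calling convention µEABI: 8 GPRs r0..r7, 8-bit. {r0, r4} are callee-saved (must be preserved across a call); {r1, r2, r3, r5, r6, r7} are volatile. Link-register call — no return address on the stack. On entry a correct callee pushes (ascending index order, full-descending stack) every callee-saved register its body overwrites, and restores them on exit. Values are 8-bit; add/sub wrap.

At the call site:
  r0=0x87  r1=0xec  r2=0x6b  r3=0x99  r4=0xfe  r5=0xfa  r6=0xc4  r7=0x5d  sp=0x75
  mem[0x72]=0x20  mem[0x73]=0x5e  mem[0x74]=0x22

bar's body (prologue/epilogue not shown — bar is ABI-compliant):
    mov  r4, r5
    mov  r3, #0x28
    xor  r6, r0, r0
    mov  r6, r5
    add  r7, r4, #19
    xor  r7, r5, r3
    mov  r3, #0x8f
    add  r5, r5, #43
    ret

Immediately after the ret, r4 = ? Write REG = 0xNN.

prologue: push r4 -> mem[0x74]=0xfe, sp=0x74
body[0] mov  r4, r5 -> r4=0xfa
body[1] mov  r3, #0x28 -> r3=0x28
body[2] xor  r6, r0, r0 -> r6=0x00
body[3] mov  r6, r5 -> r6=0xfa
body[4] add  r7, r4, #19 -> r7=0x0d
body[5] xor  r7, r5, r3 -> r7=0xd2
body[6] mov  r3, #0x8f -> r3=0x8f
body[7] add  r5, r5, #43 -> r5=0x25
epilogue: pop r4=0xfe, sp=0x75
r4 is callee-saved -> restored

REG = 0xfe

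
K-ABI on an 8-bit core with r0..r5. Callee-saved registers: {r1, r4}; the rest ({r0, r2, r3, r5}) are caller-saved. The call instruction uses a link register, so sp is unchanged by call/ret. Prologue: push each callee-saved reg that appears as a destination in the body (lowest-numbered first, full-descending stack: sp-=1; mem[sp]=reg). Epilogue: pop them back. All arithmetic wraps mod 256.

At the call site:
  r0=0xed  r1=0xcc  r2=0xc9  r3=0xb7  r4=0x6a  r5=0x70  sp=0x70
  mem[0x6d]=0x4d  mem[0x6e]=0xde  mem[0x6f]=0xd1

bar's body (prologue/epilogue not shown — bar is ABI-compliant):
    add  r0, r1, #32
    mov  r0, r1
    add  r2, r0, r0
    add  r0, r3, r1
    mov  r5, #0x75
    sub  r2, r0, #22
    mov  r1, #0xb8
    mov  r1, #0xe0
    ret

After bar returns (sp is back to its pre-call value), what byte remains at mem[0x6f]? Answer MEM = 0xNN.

prologue: push r1 -> mem[0x6f]=0xcc, sp=0x6f
body[0] add  r0, r1, #32 -> r0=0xec
body[1] mov  r0, r1 -> r0=0xcc
body[2] add  r2, r0, r0 -> r2=0x98
body[3] add  r0, r3, r1 -> r0=0x83
body[4] mov  r5, #0x75 -> r5=0x75
body[5] sub  r2, r0, #22 -> r2=0x6d
body[6] mov  r1, #0xb8 -> r1=0xb8
body[7] mov  r1, #0xe0 -> r1=0xe0
epilogue: pop r1=0xcc, sp=0x70
prologue pushed ['r1'] at ['0x6f']

MEM = 0xcc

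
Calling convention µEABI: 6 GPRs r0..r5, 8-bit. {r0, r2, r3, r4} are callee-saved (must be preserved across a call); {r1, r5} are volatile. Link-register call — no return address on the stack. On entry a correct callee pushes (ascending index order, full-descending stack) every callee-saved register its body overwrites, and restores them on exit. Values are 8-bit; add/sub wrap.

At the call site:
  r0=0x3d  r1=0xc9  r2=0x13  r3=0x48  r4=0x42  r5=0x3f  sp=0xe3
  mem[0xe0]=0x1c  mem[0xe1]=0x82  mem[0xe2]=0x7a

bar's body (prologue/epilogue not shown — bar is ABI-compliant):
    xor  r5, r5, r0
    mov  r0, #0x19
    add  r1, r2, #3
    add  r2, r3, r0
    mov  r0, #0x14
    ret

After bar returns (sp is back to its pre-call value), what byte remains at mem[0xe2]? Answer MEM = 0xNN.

prologue: push r0 → mem[0xe2]=0x3d, sp=0xe2
prologue: push r2 → mem[0xe1]=0x13, sp=0xe1
body[0] xor  r5, r5, r0 → r5=0x02
body[1] mov  r0, #0x19 → r0=0x19
body[2] add  r1, r2, #3 → r1=0x16
body[3] add  r2, r3, r0 → r2=0x61
body[4] mov  r0, #0x14 → r0=0x14
epilogue: pop r2=0x13, sp=0xe2
epilogue: pop r0=0x3d, sp=0xe3
prologue pushed ['r0', 'r2'] at ['0xe2', '0xe1']

MEM = 0x3d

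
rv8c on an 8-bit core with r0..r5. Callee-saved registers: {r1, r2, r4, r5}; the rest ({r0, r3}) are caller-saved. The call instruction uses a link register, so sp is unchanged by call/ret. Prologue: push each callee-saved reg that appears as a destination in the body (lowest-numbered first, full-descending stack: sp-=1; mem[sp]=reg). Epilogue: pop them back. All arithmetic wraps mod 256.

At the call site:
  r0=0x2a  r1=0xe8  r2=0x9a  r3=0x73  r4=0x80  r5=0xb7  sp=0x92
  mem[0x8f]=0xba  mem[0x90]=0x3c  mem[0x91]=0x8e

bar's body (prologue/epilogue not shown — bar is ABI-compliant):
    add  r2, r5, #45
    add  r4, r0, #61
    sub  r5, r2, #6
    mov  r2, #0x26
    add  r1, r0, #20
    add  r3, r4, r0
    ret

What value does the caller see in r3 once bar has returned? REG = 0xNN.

REG = 0x91

prologue: push r1 -> mem[0x91]=0xe8, sp=0x91
prologue: push r2 -> mem[0x90]=0x9a, sp=0x90
prologue: push r4 -> mem[0x8f]=0x80, sp=0x8f
prologue: push r5 -> mem[0x8e]=0xb7, sp=0x8e
body[0] add  r2, r5, #45 -> r2=0xe4
body[1] add  r4, r0, #61 -> r4=0x67
body[2] sub  r5, r2, #6 -> r5=0xde
body[3] mov  r2, #0x26 -> r2=0x26
body[4] add  r1, r0, #20 -> r1=0x3e
body[5] add  r3, r4, r0 -> r3=0x91
epilogue: pop r5=0xb7, sp=0x8f
epilogue: pop r4=0x80, sp=0x90
epilogue: pop r2=0x9a, sp=0x91
epilogue: pop r1=0xe8, sp=0x92
r3 is caller-saved -> body value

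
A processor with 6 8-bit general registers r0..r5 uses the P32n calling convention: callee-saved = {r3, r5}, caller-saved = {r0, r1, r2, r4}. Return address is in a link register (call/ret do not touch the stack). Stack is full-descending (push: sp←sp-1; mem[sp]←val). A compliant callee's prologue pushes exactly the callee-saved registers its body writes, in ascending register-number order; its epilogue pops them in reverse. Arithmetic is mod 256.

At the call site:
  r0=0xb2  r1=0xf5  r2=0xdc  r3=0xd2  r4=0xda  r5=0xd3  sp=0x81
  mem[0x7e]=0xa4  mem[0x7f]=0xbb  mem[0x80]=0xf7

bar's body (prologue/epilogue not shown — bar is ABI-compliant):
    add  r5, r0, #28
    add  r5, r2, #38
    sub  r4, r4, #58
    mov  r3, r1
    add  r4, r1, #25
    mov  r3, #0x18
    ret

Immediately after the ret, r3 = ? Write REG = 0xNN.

prologue: push r3 -> mem[0x80]=0xd2, sp=0x80
prologue: push r5 -> mem[0x7f]=0xd3, sp=0x7f
body[0] add  r5, r0, #28 -> r5=0xce
body[1] add  r5, r2, #38 -> r5=0x02
body[2] sub  r4, r4, #58 -> r4=0xa0
body[3] mov  r3, r1 -> r3=0xf5
body[4] add  r4, r1, #25 -> r4=0x0e
body[5] mov  r3, #0x18 -> r3=0x18
epilogue: pop r5=0xd3, sp=0x80
epilogue: pop r3=0xd2, sp=0x81
r3 is callee-saved -> restored

REG = 0xd2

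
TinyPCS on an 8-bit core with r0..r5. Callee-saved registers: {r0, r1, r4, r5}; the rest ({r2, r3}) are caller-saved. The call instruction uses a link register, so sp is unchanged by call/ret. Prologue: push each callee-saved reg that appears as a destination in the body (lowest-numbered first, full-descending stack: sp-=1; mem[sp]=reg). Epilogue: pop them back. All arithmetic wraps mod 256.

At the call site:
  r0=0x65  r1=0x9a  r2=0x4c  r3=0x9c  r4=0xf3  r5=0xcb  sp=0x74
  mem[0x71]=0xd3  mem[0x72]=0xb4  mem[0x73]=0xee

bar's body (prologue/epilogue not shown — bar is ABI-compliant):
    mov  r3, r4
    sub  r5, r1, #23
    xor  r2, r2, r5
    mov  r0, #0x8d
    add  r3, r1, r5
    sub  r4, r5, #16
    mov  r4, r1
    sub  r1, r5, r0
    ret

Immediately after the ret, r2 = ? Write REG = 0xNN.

REG = 0xcf

prologue: push r0 -> mem[0x73]=0x65, sp=0x73
prologue: push r1 -> mem[0x72]=0x9a, sp=0x72
prologue: push r4 -> mem[0x71]=0xf3, sp=0x71
prologue: push r5 -> mem[0x70]=0xcb, sp=0x70
body[0] mov  r3, r4 -> r3=0xf3
body[1] sub  r5, r1, #23 -> r5=0x83
body[2] xor  r2, r2, r5 -> r2=0xcf
body[3] mov  r0, #0x8d -> r0=0x8d
body[4] add  r3, r1, r5 -> r3=0x1d
body[5] sub  r4, r5, #16 -> r4=0x73
body[6] mov  r4, r1 -> r4=0x9a
body[7] sub  r1, r5, r0 -> r1=0xf6
epilogue: pop r5=0xcb, sp=0x71
epilogue: pop r4=0xf3, sp=0x72
epilogue: pop r1=0x9a, sp=0x73
epilogue: pop r0=0x65, sp=0x74
r2 is caller-saved -> body value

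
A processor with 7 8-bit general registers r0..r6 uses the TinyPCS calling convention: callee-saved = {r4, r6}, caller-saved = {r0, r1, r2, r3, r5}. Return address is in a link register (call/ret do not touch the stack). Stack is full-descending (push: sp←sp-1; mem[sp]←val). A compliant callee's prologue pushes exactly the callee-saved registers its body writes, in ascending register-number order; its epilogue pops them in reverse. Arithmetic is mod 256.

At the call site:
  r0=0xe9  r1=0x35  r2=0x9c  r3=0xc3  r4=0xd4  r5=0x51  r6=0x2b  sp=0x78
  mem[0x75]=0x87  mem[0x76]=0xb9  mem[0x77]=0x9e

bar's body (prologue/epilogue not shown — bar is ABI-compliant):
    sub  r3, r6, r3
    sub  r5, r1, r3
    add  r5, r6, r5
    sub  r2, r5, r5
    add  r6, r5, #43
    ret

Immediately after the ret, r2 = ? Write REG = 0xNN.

REG = 0x00

prologue: push r6 -> mem[0x77]=0x2b, sp=0x77
body[0] sub  r3, r6, r3 -> r3=0x68
body[1] sub  r5, r1, r3 -> r5=0xcd
body[2] add  r5, r6, r5 -> r5=0xf8
body[3] sub  r2, r5, r5 -> r2=0x00
body[4] add  r6, r5, #43 -> r6=0x23
epilogue: pop r6=0x2b, sp=0x78
r2 is caller-saved -> body value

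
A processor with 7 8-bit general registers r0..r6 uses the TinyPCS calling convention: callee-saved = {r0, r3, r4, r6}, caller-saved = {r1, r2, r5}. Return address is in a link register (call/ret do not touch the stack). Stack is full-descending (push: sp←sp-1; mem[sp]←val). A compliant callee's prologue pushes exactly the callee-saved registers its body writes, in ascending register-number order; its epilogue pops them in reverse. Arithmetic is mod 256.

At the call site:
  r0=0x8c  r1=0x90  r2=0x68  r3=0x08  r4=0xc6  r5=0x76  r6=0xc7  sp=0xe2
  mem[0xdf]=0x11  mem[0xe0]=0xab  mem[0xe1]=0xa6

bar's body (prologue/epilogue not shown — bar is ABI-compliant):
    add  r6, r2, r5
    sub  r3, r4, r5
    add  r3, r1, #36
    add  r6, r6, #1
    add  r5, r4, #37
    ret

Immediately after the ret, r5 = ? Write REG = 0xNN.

prologue: push r3 → mem[0xe1]=0x08, sp=0xe1
prologue: push r6 → mem[0xe0]=0xc7, sp=0xe0
body[0] add  r6, r2, r5 → r6=0xde
body[1] sub  r3, r4, r5 → r3=0x50
body[2] add  r3, r1, #36 → r3=0xb4
body[3] add  r6, r6, #1 → r6=0xdf
body[4] add  r5, r4, #37 → r5=0xeb
epilogue: pop r6=0xc7, sp=0xe1
epilogue: pop r3=0x08, sp=0xe2
r5 is caller-saved → body value

REG = 0xeb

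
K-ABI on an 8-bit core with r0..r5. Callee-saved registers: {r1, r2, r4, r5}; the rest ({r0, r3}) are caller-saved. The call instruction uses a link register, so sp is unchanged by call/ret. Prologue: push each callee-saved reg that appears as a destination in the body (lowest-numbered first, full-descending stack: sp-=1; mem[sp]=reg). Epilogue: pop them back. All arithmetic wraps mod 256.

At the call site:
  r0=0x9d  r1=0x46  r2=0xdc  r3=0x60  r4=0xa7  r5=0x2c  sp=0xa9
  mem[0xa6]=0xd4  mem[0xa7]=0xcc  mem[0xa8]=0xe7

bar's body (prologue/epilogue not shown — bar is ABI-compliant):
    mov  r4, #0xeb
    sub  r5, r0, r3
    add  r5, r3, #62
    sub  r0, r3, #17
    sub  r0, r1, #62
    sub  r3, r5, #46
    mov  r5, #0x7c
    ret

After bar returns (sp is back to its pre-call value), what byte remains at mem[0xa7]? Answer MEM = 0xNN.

MEM = 0x2c

prologue: push r4 -> mem[0xa8]=0xa7, sp=0xa8
prologue: push r5 -> mem[0xa7]=0x2c, sp=0xa7
body[0] mov  r4, #0xeb -> r4=0xeb
body[1] sub  r5, r0, r3 -> r5=0x3d
body[2] add  r5, r3, #62 -> r5=0x9e
body[3] sub  r0, r3, #17 -> r0=0x4f
body[4] sub  r0, r1, #62 -> r0=0x08
body[5] sub  r3, r5, #46 -> r3=0x70
body[6] mov  r5, #0x7c -> r5=0x7c
epilogue: pop r5=0x2c, sp=0xa8
epilogue: pop r4=0xa7, sp=0xa9
prologue pushed ['r4', 'r5'] at ['0xa8', '0xa7']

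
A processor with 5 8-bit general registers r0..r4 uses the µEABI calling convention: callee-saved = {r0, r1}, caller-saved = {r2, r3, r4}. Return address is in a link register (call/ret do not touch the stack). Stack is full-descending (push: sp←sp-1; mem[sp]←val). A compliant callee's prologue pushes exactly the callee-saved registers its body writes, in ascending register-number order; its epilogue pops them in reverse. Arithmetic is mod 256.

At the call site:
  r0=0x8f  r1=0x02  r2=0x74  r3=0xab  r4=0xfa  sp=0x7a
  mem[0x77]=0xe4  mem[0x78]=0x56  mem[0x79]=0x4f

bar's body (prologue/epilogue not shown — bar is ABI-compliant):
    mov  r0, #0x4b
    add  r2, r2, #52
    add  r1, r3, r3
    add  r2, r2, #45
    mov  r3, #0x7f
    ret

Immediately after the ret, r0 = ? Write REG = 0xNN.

REG = 0x8f

prologue: push r0 -> mem[0x79]=0x8f, sp=0x79
prologue: push r1 -> mem[0x78]=0x02, sp=0x78
body[0] mov  r0, #0x4b -> r0=0x4b
body[1] add  r2, r2, #52 -> r2=0xa8
body[2] add  r1, r3, r3 -> r1=0x56
body[3] add  r2, r2, #45 -> r2=0xd5
body[4] mov  r3, #0x7f -> r3=0x7f
epilogue: pop r1=0x02, sp=0x79
epilogue: pop r0=0x8f, sp=0x7a
r0 is callee-saved -> restored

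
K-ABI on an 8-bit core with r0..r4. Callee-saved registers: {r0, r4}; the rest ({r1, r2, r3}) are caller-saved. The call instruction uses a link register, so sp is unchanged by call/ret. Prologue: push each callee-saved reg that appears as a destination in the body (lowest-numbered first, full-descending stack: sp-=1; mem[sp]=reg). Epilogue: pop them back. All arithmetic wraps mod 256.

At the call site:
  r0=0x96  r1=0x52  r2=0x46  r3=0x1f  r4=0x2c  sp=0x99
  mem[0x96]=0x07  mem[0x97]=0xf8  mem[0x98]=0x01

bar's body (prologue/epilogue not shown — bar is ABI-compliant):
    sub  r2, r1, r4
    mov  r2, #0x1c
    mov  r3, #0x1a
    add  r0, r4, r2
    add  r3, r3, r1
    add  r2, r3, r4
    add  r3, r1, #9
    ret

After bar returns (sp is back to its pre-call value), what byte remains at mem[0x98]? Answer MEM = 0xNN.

MEM = 0x96

prologue: push r0 → mem[0x98]=0x96, sp=0x98
body[0] sub  r2, r1, r4 → r2=0x26
body[1] mov  r2, #0x1c → r2=0x1c
body[2] mov  r3, #0x1a → r3=0x1a
body[3] add  r0, r4, r2 → r0=0x48
body[4] add  r3, r3, r1 → r3=0x6c
body[5] add  r2, r3, r4 → r2=0x98
body[6] add  r3, r1, #9 → r3=0x5b
epilogue: pop r0=0x96, sp=0x99
prologue pushed ['r0'] at ['0x98']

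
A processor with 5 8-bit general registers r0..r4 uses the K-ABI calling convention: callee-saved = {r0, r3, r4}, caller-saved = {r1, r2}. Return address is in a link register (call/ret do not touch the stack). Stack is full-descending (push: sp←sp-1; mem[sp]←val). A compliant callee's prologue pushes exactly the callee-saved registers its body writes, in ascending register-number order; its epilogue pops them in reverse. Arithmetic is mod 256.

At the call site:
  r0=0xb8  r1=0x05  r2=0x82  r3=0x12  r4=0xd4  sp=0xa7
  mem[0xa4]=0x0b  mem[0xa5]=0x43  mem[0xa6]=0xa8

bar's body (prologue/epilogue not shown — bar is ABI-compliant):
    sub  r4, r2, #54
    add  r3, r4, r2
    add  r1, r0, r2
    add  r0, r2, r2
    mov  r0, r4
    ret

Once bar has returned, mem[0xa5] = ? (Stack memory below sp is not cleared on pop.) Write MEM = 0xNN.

MEM = 0x12

prologue: push r0 -> mem[0xa6]=0xb8, sp=0xa6
prologue: push r3 -> mem[0xa5]=0x12, sp=0xa5
prologue: push r4 -> mem[0xa4]=0xd4, sp=0xa4
body[0] sub  r4, r2, #54 -> r4=0x4c
body[1] add  r3, r4, r2 -> r3=0xce
body[2] add  r1, r0, r2 -> r1=0x3a
body[3] add  r0, r2, r2 -> r0=0x04
body[4] mov  r0, r4 -> r0=0x4c
epilogue: pop r4=0xd4, sp=0xa5
epilogue: pop r3=0x12, sp=0xa6
epilogue: pop r0=0xb8, sp=0xa7
prologue pushed ['r0', 'r3', 'r4'] at ['0xa6', '0xa5', '0xa4']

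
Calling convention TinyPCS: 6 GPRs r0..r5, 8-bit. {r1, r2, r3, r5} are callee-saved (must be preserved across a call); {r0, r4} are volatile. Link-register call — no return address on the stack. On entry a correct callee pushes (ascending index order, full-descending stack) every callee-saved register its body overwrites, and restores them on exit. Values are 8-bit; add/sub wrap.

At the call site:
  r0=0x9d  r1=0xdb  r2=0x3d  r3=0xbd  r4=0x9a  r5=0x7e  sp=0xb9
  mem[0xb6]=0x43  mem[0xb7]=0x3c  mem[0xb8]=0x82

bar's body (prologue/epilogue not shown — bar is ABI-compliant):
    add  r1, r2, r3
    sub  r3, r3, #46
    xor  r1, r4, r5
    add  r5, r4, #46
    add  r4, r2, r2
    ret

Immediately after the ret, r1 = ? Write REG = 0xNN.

REG = 0xdb

prologue: push r1 → mem[0xb8]=0xdb, sp=0xb8
prologue: push r3 → mem[0xb7]=0xbd, sp=0xb7
prologue: push r5 → mem[0xb6]=0x7e, sp=0xb6
body[0] add  r1, r2, r3 → r1=0xfa
body[1] sub  r3, r3, #46 → r3=0x8f
body[2] xor  r1, r4, r5 → r1=0xe4
body[3] add  r5, r4, #46 → r5=0xc8
body[4] add  r4, r2, r2 → r4=0x7a
epilogue: pop r5=0x7e, sp=0xb7
epilogue: pop r3=0xbd, sp=0xb8
epilogue: pop r1=0xdb, sp=0xb9
r1 is callee-saved → restored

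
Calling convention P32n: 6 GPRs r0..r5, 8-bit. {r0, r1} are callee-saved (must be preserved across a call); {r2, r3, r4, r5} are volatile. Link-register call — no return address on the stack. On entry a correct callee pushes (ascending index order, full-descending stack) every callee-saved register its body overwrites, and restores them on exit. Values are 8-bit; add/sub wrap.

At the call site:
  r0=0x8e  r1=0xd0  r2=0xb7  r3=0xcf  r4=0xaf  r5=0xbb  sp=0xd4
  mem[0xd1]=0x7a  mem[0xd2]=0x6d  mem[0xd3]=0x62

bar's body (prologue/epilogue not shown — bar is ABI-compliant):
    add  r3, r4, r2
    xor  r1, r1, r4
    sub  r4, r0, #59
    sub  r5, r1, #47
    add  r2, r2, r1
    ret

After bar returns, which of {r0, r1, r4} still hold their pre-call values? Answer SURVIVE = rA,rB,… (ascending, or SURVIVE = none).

SURVIVE = r0,r1

prologue: push r1 -> mem[0xd3]=0xd0, sp=0xd3
body[0] add  r3, r4, r2 -> r3=0x66
body[1] xor  r1, r1, r4 -> r1=0x7f
body[2] sub  r4, r0, #59 -> r4=0x53
body[3] sub  r5, r1, #47 -> r5=0x50
body[4] add  r2, r2, r1 -> r2=0x36
epilogue: pop r1=0xd0, sp=0xd4
r0: callee-saved, written=False
r1: callee-saved, written=True
r4: caller-saved, written=True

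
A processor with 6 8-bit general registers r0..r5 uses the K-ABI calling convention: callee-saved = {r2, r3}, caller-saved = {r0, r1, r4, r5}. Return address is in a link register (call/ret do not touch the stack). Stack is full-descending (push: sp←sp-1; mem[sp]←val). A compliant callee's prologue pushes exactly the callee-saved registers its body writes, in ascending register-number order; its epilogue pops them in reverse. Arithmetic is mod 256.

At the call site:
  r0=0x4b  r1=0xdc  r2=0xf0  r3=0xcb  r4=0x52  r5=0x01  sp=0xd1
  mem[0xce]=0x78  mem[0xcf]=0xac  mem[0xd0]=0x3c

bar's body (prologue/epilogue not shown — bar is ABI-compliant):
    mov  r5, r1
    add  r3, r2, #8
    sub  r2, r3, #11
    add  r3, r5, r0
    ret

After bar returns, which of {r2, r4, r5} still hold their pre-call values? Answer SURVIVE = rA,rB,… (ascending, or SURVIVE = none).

SURVIVE = r2,r4

prologue: push r2 -> mem[0xd0]=0xf0, sp=0xd0
prologue: push r3 -> mem[0xcf]=0xcb, sp=0xcf
body[0] mov  r5, r1 -> r5=0xdc
body[1] add  r3, r2, #8 -> r3=0xf8
body[2] sub  r2, r3, #11 -> r2=0xed
body[3] add  r3, r5, r0 -> r3=0x27
epilogue: pop r3=0xcb, sp=0xd0
epilogue: pop r2=0xf0, sp=0xd1
r2: callee-saved, written=True
r4: caller-saved, written=False
r5: caller-saved, written=True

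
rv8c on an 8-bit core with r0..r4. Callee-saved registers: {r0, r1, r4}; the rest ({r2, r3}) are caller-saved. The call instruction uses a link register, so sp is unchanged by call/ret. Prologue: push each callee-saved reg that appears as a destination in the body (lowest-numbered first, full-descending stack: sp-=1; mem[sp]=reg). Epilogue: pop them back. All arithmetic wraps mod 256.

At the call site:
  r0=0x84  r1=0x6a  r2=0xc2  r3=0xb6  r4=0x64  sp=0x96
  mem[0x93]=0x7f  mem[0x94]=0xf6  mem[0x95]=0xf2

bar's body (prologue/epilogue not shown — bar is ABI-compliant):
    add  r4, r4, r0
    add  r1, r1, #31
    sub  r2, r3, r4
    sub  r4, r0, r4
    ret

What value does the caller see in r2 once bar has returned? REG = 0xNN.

REG = 0xce

prologue: push r1 → mem[0x95]=0x6a, sp=0x95
prologue: push r4 → mem[0x94]=0x64, sp=0x94
body[0] add  r4, r4, r0 → r4=0xe8
body[1] add  r1, r1, #31 → r1=0x89
body[2] sub  r2, r3, r4 → r2=0xce
body[3] sub  r4, r0, r4 → r4=0x9c
epilogue: pop r4=0x64, sp=0x95
epilogue: pop r1=0x6a, sp=0x96
r2 is caller-saved → body value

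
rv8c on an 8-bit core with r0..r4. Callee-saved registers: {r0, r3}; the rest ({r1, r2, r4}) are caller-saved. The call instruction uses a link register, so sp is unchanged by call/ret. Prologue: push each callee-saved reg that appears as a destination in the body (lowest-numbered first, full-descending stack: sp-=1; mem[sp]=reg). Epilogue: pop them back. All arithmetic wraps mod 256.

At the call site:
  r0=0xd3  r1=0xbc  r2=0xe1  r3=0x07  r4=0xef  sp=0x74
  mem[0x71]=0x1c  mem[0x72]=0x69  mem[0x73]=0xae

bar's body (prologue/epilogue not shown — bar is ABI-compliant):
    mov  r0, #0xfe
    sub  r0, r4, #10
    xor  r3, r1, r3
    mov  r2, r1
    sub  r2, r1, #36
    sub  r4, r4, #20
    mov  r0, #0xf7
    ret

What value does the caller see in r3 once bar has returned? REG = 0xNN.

prologue: push r0 → mem[0x73]=0xd3, sp=0x73
prologue: push r3 → mem[0x72]=0x07, sp=0x72
body[0] mov  r0, #0xfe → r0=0xfe
body[1] sub  r0, r4, #10 → r0=0xe5
body[2] xor  r3, r1, r3 → r3=0xbb
body[3] mov  r2, r1 → r2=0xbc
body[4] sub  r2, r1, #36 → r2=0x98
body[5] sub  r4, r4, #20 → r4=0xdb
body[6] mov  r0, #0xf7 → r0=0xf7
epilogue: pop r3=0x07, sp=0x73
epilogue: pop r0=0xd3, sp=0x74
r3 is callee-saved → restored

REG = 0x07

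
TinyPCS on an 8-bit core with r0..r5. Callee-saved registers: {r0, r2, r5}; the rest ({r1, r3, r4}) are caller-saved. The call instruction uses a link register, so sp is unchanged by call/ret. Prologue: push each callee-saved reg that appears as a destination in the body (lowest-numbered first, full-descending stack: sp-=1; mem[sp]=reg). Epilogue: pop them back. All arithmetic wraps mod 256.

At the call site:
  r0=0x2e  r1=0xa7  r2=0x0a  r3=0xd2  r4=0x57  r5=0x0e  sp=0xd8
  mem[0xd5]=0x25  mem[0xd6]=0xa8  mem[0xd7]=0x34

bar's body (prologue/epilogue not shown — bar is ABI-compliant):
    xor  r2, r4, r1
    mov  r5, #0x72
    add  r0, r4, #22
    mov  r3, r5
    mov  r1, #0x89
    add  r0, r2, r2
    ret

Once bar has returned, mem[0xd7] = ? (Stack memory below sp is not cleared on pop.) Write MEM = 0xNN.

MEM = 0x2e

prologue: push r0 -> mem[0xd7]=0x2e, sp=0xd7
prologue: push r2 -> mem[0xd6]=0x0a, sp=0xd6
prologue: push r5 -> mem[0xd5]=0x0e, sp=0xd5
body[0] xor  r2, r4, r1 -> r2=0xf0
body[1] mov  r5, #0x72 -> r5=0x72
body[2] add  r0, r4, #22 -> r0=0x6d
body[3] mov  r3, r5 -> r3=0x72
body[4] mov  r1, #0x89 -> r1=0x89
body[5] add  r0, r2, r2 -> r0=0xe0
epilogue: pop r5=0x0e, sp=0xd6
epilogue: pop r2=0x0a, sp=0xd7
epilogue: pop r0=0x2e, sp=0xd8
prologue pushed ['r0', 'r2', 'r5'] at ['0xd7', '0xd6', '0xd5']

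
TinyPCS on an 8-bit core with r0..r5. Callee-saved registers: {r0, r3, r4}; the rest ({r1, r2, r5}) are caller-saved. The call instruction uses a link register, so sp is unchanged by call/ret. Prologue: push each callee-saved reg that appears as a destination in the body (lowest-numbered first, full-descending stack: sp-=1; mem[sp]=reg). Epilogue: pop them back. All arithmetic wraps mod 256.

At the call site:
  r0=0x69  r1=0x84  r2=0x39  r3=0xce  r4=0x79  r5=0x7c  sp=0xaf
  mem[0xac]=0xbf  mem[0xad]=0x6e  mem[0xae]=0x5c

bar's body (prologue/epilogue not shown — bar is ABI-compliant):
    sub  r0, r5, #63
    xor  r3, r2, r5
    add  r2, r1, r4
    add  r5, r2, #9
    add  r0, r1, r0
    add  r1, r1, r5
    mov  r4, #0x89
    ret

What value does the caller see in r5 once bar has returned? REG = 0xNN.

REG = 0x06

prologue: push r0 → mem[0xae]=0x69, sp=0xae
prologue: push r3 → mem[0xad]=0xce, sp=0xad
prologue: push r4 → mem[0xac]=0x79, sp=0xac
body[0] sub  r0, r5, #63 → r0=0x3d
body[1] xor  r3, r2, r5 → r3=0x45
body[2] add  r2, r1, r4 → r2=0xfd
body[3] add  r5, r2, #9 → r5=0x06
body[4] add  r0, r1, r0 → r0=0xc1
body[5] add  r1, r1, r5 → r1=0x8a
body[6] mov  r4, #0x89 → r4=0x89
epilogue: pop r4=0x79, sp=0xad
epilogue: pop r3=0xce, sp=0xae
epilogue: pop r0=0x69, sp=0xaf
r5 is caller-saved → body value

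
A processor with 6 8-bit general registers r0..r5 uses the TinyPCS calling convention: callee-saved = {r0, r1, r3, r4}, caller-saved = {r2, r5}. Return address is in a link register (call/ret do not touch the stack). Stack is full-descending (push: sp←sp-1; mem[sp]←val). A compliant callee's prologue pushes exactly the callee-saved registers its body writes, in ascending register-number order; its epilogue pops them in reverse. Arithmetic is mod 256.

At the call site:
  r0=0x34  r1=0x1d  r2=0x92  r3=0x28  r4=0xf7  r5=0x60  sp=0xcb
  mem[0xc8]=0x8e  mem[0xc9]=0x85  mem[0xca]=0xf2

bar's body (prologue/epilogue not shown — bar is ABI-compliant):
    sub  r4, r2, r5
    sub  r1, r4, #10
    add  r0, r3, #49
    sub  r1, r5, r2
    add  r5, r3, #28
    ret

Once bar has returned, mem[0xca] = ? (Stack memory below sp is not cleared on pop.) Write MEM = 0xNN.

prologue: push r0 → mem[0xca]=0x34, sp=0xca
prologue: push r1 → mem[0xc9]=0x1d, sp=0xc9
prologue: push r4 → mem[0xc8]=0xf7, sp=0xc8
body[0] sub  r4, r2, r5 → r4=0x32
body[1] sub  r1, r4, #10 → r1=0x28
body[2] add  r0, r3, #49 → r0=0x59
body[3] sub  r1, r5, r2 → r1=0xce
body[4] add  r5, r3, #28 → r5=0x44
epilogue: pop r4=0xf7, sp=0xc9
epilogue: pop r1=0x1d, sp=0xca
epilogue: pop r0=0x34, sp=0xcb
prologue pushed ['r0', 'r1', 'r4'] at ['0xca', '0xc9', '0xc8']

MEM = 0x34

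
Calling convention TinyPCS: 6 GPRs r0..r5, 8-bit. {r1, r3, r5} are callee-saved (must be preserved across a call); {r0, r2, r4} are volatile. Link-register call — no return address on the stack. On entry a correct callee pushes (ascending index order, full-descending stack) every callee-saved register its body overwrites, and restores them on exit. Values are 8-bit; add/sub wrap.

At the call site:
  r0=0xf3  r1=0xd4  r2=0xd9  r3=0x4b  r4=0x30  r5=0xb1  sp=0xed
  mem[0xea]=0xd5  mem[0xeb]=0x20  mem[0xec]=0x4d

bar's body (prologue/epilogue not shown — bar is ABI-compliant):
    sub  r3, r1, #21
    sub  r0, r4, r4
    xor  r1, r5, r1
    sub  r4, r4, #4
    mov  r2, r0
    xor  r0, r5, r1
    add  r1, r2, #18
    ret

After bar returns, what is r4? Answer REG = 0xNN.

prologue: push r1 -> mem[0xec]=0xd4, sp=0xec
prologue: push r3 -> mem[0xeb]=0x4b, sp=0xeb
body[0] sub  r3, r1, #21 -> r3=0xbf
body[1] sub  r0, r4, r4 -> r0=0x00
body[2] xor  r1, r5, r1 -> r1=0x65
body[3] sub  r4, r4, #4 -> r4=0x2c
body[4] mov  r2, r0 -> r2=0x00
body[5] xor  r0, r5, r1 -> r0=0xd4
body[6] add  r1, r2, #18 -> r1=0x12
epilogue: pop r3=0x4b, sp=0xec
epilogue: pop r1=0xd4, sp=0xed
r4 is caller-saved -> body value

REG = 0x2c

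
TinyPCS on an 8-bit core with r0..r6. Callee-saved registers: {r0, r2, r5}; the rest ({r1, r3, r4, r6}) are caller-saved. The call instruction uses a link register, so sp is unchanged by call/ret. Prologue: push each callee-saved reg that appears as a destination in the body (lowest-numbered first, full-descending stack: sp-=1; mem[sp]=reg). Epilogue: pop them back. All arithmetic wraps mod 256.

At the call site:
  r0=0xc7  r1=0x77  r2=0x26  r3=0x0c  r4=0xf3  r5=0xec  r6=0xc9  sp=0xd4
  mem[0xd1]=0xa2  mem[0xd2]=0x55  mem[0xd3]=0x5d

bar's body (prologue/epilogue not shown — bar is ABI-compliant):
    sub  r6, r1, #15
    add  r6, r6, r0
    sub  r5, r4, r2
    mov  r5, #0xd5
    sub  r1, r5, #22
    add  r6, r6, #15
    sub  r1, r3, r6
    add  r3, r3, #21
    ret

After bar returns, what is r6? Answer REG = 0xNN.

REG = 0x3e

prologue: push r5 -> mem[0xd3]=0xec, sp=0xd3
body[0] sub  r6, r1, #15 -> r6=0x68
body[1] add  r6, r6, r0 -> r6=0x2f
body[2] sub  r5, r4, r2 -> r5=0xcd
body[3] mov  r5, #0xd5 -> r5=0xd5
body[4] sub  r1, r5, #22 -> r1=0xbf
body[5] add  r6, r6, #15 -> r6=0x3e
body[6] sub  r1, r3, r6 -> r1=0xce
body[7] add  r3, r3, #21 -> r3=0x21
epilogue: pop r5=0xec, sp=0xd4
r6 is caller-saved -> body value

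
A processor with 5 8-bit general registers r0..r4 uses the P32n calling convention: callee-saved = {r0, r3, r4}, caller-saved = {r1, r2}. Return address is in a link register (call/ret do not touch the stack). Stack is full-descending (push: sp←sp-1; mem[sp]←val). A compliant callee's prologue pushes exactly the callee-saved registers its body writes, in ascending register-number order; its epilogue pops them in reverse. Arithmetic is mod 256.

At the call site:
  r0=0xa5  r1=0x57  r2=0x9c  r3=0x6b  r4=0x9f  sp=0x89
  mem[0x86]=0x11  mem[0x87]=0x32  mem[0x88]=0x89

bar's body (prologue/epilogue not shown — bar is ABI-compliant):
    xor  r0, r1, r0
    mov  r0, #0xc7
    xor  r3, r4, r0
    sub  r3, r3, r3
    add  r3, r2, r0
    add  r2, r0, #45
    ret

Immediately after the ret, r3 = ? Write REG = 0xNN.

REG = 0x6b

prologue: push r0 → mem[0x88]=0xa5, sp=0x88
prologue: push r3 → mem[0x87]=0x6b, sp=0x87
body[0] xor  r0, r1, r0 → r0=0xf2
body[1] mov  r0, #0xc7 → r0=0xc7
body[2] xor  r3, r4, r0 → r3=0x58
body[3] sub  r3, r3, r3 → r3=0x00
body[4] add  r3, r2, r0 → r3=0x63
body[5] add  r2, r0, #45 → r2=0xf4
epilogue: pop r3=0x6b, sp=0x88
epilogue: pop r0=0xa5, sp=0x89
r3 is callee-saved → restored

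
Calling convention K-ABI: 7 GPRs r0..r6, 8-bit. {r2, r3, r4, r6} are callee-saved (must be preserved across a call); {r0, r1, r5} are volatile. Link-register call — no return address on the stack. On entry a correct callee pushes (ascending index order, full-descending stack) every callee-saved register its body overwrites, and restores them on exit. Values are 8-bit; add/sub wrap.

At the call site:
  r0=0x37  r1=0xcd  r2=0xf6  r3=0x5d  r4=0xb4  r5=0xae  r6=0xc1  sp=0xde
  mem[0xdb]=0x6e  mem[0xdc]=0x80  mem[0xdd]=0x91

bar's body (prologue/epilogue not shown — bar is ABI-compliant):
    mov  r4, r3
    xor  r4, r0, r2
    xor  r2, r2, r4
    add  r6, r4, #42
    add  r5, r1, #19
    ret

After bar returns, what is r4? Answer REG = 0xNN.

prologue: push r2 → mem[0xdd]=0xf6, sp=0xdd
prologue: push r4 → mem[0xdc]=0xb4, sp=0xdc
prologue: push r6 → mem[0xdb]=0xc1, sp=0xdb
body[0] mov  r4, r3 → r4=0x5d
body[1] xor  r4, r0, r2 → r4=0xc1
body[2] xor  r2, r2, r4 → r2=0x37
body[3] add  r6, r4, #42 → r6=0xeb
body[4] add  r5, r1, #19 → r5=0xe0
epilogue: pop r6=0xc1, sp=0xdc
epilogue: pop r4=0xb4, sp=0xdd
epilogue: pop r2=0xf6, sp=0xde
r4 is callee-saved → restored

REG = 0xb4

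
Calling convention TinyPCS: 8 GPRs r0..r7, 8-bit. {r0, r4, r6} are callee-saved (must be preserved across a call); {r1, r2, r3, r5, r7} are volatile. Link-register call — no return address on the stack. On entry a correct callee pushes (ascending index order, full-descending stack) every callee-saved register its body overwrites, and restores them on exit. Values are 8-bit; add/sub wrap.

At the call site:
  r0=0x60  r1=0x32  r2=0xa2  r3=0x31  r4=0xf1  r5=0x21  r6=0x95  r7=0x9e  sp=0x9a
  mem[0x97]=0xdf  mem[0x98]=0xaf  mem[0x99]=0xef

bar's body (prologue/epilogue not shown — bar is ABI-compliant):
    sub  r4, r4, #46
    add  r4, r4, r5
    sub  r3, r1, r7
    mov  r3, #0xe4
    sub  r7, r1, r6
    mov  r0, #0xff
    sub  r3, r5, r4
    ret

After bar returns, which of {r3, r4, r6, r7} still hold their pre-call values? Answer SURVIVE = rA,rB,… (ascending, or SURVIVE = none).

prologue: push r0 → mem[0x99]=0x60, sp=0x99
prologue: push r4 → mem[0x98]=0xf1, sp=0x98
body[0] sub  r4, r4, #46 → r4=0xc3
body[1] add  r4, r4, r5 → r4=0xe4
body[2] sub  r3, r1, r7 → r3=0x94
body[3] mov  r3, #0xe4 → r3=0xe4
body[4] sub  r7, r1, r6 → r7=0x9d
body[5] mov  r0, #0xff → r0=0xff
body[6] sub  r3, r5, r4 → r3=0x3d
epilogue: pop r4=0xf1, sp=0x99
epilogue: pop r0=0x60, sp=0x9a
r3: caller-saved, written=True
r4: callee-saved, written=True
r6: callee-saved, written=False
r7: caller-saved, written=True

SURVIVE = r4,r6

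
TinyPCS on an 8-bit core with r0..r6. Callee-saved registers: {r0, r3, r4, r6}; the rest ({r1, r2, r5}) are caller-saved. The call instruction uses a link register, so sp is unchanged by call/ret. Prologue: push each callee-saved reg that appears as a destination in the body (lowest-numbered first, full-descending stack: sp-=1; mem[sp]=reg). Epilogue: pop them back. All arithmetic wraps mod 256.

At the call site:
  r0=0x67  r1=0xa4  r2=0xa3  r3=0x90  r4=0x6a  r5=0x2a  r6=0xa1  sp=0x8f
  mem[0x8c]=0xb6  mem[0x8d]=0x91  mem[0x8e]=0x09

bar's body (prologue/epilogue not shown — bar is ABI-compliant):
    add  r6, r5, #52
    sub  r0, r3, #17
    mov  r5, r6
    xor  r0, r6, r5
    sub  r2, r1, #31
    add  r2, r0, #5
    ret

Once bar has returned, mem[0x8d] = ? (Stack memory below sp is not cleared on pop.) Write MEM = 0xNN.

prologue: push r0 -> mem[0x8e]=0x67, sp=0x8e
prologue: push r6 -> mem[0x8d]=0xa1, sp=0x8d
body[0] add  r6, r5, #52 -> r6=0x5e
body[1] sub  r0, r3, #17 -> r0=0x7f
body[2] mov  r5, r6 -> r5=0x5e
body[3] xor  r0, r6, r5 -> r0=0x00
body[4] sub  r2, r1, #31 -> r2=0x85
body[5] add  r2, r0, #5 -> r2=0x05
epilogue: pop r6=0xa1, sp=0x8e
epilogue: pop r0=0x67, sp=0x8f
prologue pushed ['r0', 'r6'] at ['0x8e', '0x8d']

MEM = 0xa1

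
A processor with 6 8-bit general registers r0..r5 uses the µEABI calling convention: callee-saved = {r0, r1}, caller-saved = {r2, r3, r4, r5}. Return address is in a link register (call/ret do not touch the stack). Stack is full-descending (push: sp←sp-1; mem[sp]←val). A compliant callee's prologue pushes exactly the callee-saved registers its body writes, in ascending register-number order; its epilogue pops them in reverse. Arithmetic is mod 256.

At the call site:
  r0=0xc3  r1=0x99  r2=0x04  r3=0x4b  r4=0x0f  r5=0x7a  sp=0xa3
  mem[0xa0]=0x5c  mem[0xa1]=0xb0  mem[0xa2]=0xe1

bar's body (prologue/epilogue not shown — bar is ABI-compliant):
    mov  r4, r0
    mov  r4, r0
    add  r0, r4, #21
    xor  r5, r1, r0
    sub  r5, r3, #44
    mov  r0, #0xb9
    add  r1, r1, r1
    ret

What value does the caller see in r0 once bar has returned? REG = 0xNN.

REG = 0xc3

prologue: push r0 → mem[0xa2]=0xc3, sp=0xa2
prologue: push r1 → mem[0xa1]=0x99, sp=0xa1
body[0] mov  r4, r0 → r4=0xc3
body[1] mov  r4, r0 → r4=0xc3
body[2] add  r0, r4, #21 → r0=0xd8
body[3] xor  r5, r1, r0 → r5=0x41
body[4] sub  r5, r3, #44 → r5=0x1f
body[5] mov  r0, #0xb9 → r0=0xb9
body[6] add  r1, r1, r1 → r1=0x32
epilogue: pop r1=0x99, sp=0xa2
epilogue: pop r0=0xc3, sp=0xa3
r0 is callee-saved → restored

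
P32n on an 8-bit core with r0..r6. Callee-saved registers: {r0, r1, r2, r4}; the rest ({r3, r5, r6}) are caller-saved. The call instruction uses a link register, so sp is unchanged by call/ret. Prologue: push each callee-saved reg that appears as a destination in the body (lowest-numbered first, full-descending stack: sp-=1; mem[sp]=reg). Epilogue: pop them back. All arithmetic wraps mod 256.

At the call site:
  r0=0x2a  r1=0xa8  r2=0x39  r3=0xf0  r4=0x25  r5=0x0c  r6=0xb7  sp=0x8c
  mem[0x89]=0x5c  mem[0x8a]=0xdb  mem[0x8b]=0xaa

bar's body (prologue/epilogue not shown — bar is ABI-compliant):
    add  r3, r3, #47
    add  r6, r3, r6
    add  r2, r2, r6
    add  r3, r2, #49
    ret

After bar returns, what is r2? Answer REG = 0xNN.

prologue: push r2 -> mem[0x8b]=0x39, sp=0x8b
body[0] add  r3, r3, #47 -> r3=0x1f
body[1] add  r6, r3, r6 -> r6=0xd6
body[2] add  r2, r2, r6 -> r2=0x0f
body[3] add  r3, r2, #49 -> r3=0x40
epilogue: pop r2=0x39, sp=0x8c
r2 is callee-saved -> restored

REG = 0x39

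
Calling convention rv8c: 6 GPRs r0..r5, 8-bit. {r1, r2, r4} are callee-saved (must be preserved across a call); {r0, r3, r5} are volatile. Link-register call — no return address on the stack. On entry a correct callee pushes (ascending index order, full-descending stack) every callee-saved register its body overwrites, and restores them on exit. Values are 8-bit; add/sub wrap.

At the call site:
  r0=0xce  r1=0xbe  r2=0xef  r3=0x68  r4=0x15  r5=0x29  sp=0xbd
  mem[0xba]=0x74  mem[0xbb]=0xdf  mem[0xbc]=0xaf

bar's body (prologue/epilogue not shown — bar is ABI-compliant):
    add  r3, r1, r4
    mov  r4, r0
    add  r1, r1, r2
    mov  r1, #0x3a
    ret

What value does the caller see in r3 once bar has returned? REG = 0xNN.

prologue: push r1 -> mem[0xbc]=0xbe, sp=0xbc
prologue: push r4 -> mem[0xbb]=0x15, sp=0xbb
body[0] add  r3, r1, r4 -> r3=0xd3
body[1] mov  r4, r0 -> r4=0xce
body[2] add  r1, r1, r2 -> r1=0xad
body[3] mov  r1, #0x3a -> r1=0x3a
epilogue: pop r4=0x15, sp=0xbc
epilogue: pop r1=0xbe, sp=0xbd
r3 is caller-saved -> body value

REG = 0xd3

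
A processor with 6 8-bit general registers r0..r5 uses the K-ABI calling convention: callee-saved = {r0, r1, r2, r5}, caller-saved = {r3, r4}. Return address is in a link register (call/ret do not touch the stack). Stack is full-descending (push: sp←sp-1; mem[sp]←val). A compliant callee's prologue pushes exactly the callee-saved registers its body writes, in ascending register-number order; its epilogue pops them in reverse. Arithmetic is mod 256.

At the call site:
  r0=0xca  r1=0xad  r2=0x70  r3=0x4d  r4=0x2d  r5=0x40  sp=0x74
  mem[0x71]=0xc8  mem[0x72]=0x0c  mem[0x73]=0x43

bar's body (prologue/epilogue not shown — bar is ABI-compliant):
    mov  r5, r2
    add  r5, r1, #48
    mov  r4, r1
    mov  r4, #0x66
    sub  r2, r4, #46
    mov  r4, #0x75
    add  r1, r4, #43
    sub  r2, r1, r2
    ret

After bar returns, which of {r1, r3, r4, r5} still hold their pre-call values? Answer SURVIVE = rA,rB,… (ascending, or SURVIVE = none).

SURVIVE = r1,r3,r5

prologue: push r1 -> mem[0x73]=0xad, sp=0x73
prologue: push r2 -> mem[0x72]=0x70, sp=0x72
prologue: push r5 -> mem[0x71]=0x40, sp=0x71
body[0] mov  r5, r2 -> r5=0x70
body[1] add  r5, r1, #48 -> r5=0xdd
body[2] mov  r4, r1 -> r4=0xad
body[3] mov  r4, #0x66 -> r4=0x66
body[4] sub  r2, r4, #46 -> r2=0x38
body[5] mov  r4, #0x75 -> r4=0x75
body[6] add  r1, r4, #43 -> r1=0xa0
body[7] sub  r2, r1, r2 -> r2=0x68
epilogue: pop r5=0x40, sp=0x72
epilogue: pop r2=0x70, sp=0x73
epilogue: pop r1=0xad, sp=0x74
r1: callee-saved, written=True
r3: caller-saved, written=False
r4: caller-saved, written=True
r5: callee-saved, written=True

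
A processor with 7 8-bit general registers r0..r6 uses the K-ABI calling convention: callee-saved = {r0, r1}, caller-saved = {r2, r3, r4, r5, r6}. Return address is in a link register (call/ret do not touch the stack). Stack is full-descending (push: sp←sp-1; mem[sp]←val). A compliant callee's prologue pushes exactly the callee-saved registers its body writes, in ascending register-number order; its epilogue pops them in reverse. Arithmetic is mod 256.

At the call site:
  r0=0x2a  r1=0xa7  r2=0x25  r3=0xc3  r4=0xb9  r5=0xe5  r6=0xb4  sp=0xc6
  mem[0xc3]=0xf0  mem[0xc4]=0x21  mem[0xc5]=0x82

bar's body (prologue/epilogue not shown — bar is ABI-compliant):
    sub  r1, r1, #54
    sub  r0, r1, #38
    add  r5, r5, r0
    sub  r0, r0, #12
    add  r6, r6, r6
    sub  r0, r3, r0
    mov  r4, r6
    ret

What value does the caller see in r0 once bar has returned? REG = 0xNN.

prologue: push r0 -> mem[0xc5]=0x2a, sp=0xc5
prologue: push r1 -> mem[0xc4]=0xa7, sp=0xc4
body[0] sub  r1, r1, #54 -> r1=0x71
body[1] sub  r0, r1, #38 -> r0=0x4b
body[2] add  r5, r5, r0 -> r5=0x30
body[3] sub  r0, r0, #12 -> r0=0x3f
body[4] add  r6, r6, r6 -> r6=0x68
body[5] sub  r0, r3, r0 -> r0=0x84
body[6] mov  r4, r6 -> r4=0x68
epilogue: pop r1=0xa7, sp=0xc5
epilogue: pop r0=0x2a, sp=0xc6
r0 is callee-saved -> restored

REG = 0x2a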